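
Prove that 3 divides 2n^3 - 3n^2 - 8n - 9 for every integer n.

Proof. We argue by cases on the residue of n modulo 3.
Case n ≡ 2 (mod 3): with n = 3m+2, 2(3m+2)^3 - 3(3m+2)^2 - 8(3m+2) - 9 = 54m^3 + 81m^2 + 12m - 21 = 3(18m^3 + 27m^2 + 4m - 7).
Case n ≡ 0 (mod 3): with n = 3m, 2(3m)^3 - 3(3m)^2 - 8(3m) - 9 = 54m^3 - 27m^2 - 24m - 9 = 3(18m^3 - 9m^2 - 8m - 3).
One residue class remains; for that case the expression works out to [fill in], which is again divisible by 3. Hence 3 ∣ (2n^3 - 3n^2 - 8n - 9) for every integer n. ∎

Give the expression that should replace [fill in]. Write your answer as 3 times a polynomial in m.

3(18m^3 + 9m^2 - 8m - 6)

The residues treated are {2, 0}, so the missing case is n ≡ 1 (mod 3); write n = 3m+1.
Then 2(3m+1)^3 - 3(3m+1)^2 - 8(3m+1) - 9 = 54m^3 + 27m^2 - 24m - 18 = 3(18m^3 + 9m^2 - 8m - 6).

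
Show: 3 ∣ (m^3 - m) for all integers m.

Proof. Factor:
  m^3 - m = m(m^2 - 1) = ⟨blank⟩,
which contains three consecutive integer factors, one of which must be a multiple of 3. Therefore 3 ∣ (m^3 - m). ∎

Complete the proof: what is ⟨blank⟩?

(m - 1)m(m + 1)

m(m^2 - 1) = m(m - 1)(m + 1) = (m - 1)m(m + 1).
These three factors are consecutive integers, so their product is divisible by 3.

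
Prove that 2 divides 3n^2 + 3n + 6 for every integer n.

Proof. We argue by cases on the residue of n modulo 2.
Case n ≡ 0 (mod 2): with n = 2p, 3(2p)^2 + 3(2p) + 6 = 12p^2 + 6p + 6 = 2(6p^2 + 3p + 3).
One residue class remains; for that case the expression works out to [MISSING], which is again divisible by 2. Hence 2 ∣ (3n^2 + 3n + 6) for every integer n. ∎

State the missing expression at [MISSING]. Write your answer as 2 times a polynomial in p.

Only n ≡ 1 (mod 2) is unaccounted for. Put n = 2p+1:
3(2p+1)^2 + 3(2p+1) + 6 expands to 12p^2 + 18p + 12,
and factoring out 2 leaves 2(6p^2 + 9p + 6).

2(6p^2 + 9p + 6)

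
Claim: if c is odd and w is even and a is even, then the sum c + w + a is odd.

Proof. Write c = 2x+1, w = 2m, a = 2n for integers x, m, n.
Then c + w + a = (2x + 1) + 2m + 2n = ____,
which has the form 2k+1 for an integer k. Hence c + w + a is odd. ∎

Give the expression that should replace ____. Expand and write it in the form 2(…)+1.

(2x + 1) + 2m + 2n = 2m + 2n + 2x + 1
= 2(m + n + x) + 1.
Since m + n + x is an integer, the sum is of the form 2k+1 for an integer k.

2(m + n + x) + 1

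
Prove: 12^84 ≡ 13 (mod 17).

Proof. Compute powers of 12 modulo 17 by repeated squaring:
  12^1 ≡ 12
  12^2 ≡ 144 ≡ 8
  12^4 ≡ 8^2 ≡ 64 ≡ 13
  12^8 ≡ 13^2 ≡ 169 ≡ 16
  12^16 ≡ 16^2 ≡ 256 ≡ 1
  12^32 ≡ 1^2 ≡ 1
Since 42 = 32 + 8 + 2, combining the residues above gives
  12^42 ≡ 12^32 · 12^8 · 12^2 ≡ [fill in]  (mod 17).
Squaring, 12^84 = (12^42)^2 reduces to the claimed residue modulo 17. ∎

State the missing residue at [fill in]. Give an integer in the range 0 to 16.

9

12^32 · 12^8 · 12^2 ≡ 1 · 16 · 8 = 128.
128 mod 17 = 9, so 12^42 ≡ 9 (mod 17).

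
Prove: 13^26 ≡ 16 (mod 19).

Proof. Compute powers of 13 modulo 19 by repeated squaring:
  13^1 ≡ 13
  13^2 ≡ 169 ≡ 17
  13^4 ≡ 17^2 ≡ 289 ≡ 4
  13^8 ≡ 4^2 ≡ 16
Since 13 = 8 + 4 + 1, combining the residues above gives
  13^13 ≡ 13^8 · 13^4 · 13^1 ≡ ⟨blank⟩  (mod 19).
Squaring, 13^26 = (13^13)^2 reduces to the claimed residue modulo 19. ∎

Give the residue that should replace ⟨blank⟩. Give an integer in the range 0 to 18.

13^8 · 13^4 · 13^1 ≡ 16 · 4 · 13 = 832.
832 mod 19 = 15, so 13^13 ≡ 15 (mod 19).

15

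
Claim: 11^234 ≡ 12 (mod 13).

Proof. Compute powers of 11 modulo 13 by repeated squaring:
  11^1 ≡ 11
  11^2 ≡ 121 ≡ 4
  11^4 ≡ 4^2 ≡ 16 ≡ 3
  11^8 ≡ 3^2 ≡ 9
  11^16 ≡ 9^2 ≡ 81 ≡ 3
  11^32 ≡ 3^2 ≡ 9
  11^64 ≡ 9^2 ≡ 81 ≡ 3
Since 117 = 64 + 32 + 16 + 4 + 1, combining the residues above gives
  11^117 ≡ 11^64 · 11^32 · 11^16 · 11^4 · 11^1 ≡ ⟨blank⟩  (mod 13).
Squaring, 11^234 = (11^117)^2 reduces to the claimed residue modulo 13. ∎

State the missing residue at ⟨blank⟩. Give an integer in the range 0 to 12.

11^64 · 11^32 · 11^16 · 11^4 · 11^1 ≡ 3 · 9 · 3 · 3 · 11 = 2673.
2673 mod 13 = 8, so 11^117 ≡ 8 (mod 13).

8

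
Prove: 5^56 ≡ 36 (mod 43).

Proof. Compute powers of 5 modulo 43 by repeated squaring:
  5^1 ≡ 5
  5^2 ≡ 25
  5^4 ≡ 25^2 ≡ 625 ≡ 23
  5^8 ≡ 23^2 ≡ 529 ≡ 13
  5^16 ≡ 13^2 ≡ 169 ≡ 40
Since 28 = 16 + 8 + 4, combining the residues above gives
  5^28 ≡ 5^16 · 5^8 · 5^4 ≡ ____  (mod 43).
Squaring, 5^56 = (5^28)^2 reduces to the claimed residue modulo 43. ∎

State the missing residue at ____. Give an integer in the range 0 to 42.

Multiply the listed residues: 40 · 13 · 23 = 520 → 11960.
Reducing modulo 43: 11960 = 278·43 + 6, so 5^28 ≡ 6.

6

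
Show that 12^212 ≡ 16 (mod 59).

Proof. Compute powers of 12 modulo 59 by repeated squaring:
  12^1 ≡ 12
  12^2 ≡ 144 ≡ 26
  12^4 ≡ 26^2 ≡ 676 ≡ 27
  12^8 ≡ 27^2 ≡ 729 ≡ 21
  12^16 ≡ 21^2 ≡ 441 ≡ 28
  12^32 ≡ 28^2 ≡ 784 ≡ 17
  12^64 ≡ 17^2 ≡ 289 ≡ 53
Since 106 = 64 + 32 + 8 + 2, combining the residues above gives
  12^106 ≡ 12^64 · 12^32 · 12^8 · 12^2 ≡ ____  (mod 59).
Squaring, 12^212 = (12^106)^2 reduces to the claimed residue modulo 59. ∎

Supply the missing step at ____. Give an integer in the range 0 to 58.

12^64 · 12^32 · 12^8 · 12^2 ≡ 53 · 17 · 21 · 26 = 491946.
491946 mod 59 = 4, so 12^106 ≡ 4 (mod 59).

4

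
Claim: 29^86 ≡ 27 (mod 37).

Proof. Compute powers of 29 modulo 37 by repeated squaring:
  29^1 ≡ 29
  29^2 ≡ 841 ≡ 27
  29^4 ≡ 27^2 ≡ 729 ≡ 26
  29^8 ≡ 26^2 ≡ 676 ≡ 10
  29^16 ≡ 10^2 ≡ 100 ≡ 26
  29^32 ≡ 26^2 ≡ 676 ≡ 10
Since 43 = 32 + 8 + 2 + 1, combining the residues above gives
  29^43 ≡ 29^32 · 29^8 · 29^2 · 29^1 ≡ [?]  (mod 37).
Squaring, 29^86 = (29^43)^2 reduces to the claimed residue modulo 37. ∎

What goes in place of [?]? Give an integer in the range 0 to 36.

8

29^32 · 29^8 · 29^2 · 29^1 ≡ 10 · 10 · 27 · 29 = 78300.
78300 mod 37 = 8, so 29^43 ≡ 8 (mod 37).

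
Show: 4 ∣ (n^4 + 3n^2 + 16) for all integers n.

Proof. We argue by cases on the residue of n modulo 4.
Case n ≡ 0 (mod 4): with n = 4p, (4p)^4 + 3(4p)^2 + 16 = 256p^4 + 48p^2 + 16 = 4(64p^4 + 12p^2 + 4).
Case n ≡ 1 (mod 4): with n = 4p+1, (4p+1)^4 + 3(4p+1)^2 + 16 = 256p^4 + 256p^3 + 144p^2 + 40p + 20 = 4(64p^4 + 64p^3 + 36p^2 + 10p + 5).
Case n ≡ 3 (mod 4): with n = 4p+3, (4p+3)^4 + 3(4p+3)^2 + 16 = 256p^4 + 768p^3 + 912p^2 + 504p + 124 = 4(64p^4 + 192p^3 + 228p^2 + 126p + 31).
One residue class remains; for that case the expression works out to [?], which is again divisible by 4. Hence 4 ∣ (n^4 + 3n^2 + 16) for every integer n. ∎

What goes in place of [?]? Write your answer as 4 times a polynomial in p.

4(64p^4 + 128p^3 + 108p^2 + 44p + 11)

Only n ≡ 2 (mod 4) is unaccounted for. Put n = 4p+2:
(4p+2)^4 + 3(4p+2)^2 + 16 expands to 256p^4 + 512p^3 + 432p^2 + 176p + 44,
and factoring out 4 leaves 4(64p^4 + 128p^3 + 108p^2 + 44p + 11).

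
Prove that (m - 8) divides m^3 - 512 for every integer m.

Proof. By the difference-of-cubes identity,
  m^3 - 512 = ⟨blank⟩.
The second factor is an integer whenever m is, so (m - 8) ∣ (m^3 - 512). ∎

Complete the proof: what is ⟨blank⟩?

(m - 8)(m^2 + 8m + 64)

a^3 - b^3 = (a - b)(a^2 + ab + b^2). With a = m, b = 8:
m^3 - 512 = (m - 8)(m^2 + 8m + 64).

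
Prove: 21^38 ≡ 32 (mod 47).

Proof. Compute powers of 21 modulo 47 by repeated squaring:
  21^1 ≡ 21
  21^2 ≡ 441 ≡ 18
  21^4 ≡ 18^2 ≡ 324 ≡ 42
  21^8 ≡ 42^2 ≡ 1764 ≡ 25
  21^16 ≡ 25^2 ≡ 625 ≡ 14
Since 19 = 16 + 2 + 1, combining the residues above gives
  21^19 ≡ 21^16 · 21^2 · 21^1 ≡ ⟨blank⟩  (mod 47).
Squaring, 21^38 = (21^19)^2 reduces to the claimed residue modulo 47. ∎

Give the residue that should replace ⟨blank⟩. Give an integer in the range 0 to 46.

21^16 · 21^2 · 21^1 ≡ 14 · 18 · 21 = 5292.
5292 mod 47 = 28, so 21^19 ≡ 28 (mod 47).

28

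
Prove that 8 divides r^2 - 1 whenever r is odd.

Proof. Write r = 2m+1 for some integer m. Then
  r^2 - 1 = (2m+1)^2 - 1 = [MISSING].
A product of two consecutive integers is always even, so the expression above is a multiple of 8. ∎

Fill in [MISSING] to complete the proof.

4m(m + 1)

(2m+1)^2 - 1 = 4m^2 + 4m + 1 - 1 = 4m^2 + 4m = 4m(m+1).
Since m and m+1 are consecutive, m(m+1) is even, and 4·(even) is a multiple of 8.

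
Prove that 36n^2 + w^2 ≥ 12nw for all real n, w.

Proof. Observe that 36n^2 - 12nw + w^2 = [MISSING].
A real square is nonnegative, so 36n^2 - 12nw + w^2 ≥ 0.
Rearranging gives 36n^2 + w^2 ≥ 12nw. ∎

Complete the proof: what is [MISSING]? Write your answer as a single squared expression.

(6n - w)^2

The leading and trailing coefficients are 6^2 and 1^2, and 12 = 2·6·1, so the trinomial is (6n - w)^2.
Hence 36n^2 - 12nw + w^2 ≥ 0.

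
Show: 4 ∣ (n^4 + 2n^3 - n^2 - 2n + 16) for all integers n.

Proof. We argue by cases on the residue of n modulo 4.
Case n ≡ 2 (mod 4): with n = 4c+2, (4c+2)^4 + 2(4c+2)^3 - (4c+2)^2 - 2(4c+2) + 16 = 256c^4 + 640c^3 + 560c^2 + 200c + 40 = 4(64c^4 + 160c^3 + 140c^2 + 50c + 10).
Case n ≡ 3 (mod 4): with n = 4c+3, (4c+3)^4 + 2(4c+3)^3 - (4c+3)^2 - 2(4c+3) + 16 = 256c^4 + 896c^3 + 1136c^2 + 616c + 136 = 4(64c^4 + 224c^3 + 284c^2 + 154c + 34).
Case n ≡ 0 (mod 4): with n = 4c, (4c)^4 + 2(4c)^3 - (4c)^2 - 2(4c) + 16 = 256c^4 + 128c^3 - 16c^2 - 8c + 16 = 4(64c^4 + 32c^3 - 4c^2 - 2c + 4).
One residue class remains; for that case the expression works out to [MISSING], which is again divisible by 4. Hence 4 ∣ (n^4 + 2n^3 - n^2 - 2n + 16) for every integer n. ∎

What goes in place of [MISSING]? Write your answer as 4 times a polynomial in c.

4(64c^4 + 96c^3 + 44c^2 + 6c + 4)

The residues treated are {2, 3, 0}, so the missing case is n ≡ 1 (mod 4); write n = 4c+1.
Then (4c+1)^4 + 2(4c+1)^3 - (4c+1)^2 - 2(4c+1) + 16 = 256c^4 + 384c^3 + 176c^2 + 24c + 16 = 4(64c^4 + 96c^3 + 44c^2 + 6c + 4).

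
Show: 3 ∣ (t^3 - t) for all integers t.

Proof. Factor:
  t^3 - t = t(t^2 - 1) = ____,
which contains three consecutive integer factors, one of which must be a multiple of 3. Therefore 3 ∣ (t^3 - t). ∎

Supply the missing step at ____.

(t - 1)t(t + 1)

t(t^2 - 1) = t(t - 1)(t + 1) = (t - 1)t(t + 1).
These three factors are consecutive integers, so their product is divisible by 3.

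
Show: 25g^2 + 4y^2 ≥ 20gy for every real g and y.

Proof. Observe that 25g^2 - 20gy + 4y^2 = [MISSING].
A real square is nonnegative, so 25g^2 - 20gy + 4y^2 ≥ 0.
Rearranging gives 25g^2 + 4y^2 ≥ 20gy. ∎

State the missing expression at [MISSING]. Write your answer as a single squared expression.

(5g - 2y)^2

The leading and trailing coefficients are 5^2 and 2^2, and 20 = 2·5·2, so the trinomial is (5g - 2y)^2.
Hence 25g^2 - 20gy + 4y^2 ≥ 0.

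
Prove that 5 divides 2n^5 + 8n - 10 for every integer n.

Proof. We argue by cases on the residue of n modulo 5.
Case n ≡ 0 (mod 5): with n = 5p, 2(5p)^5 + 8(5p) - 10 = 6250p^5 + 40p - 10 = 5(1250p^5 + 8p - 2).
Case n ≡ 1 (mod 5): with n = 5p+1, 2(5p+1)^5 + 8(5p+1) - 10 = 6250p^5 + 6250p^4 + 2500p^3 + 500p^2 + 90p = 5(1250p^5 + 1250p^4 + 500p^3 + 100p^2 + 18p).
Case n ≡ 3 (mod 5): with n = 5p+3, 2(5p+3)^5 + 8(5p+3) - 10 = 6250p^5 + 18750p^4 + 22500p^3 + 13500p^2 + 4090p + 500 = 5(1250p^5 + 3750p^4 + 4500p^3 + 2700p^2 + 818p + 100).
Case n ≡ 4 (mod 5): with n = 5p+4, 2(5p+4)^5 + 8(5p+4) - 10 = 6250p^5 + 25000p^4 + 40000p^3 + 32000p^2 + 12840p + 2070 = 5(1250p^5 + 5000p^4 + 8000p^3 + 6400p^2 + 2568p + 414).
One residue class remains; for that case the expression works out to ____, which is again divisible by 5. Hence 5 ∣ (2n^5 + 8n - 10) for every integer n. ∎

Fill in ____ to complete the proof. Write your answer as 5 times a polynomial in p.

5(1250p^5 + 2500p^4 + 2000p^3 + 800p^2 + 168p + 14)

Only n ≡ 2 (mod 5) is unaccounted for. Put n = 5p+2:
2(5p+2)^5 + 8(5p+2) - 10 expands to 6250p^5 + 12500p^4 + 10000p^3 + 4000p^2 + 840p + 70,
and factoring out 5 leaves 5(1250p^5 + 2500p^4 + 2000p^3 + 800p^2 + 168p + 14).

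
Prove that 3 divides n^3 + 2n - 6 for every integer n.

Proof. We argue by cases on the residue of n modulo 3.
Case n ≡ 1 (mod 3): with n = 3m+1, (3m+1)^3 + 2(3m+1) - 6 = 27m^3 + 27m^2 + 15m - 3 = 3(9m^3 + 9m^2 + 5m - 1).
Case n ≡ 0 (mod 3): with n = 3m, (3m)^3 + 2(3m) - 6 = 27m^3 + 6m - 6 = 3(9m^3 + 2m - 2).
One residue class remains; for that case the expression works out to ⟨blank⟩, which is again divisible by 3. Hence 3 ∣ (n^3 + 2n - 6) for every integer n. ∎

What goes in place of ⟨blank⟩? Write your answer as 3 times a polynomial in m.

3(9m^3 + 18m^2 + 14m + 2)

The residues treated are {1, 0}, so the missing case is n ≡ 2 (mod 3); write n = 3m+2.
Then (3m+2)^3 + 2(3m+2) - 6 = 27m^3 + 54m^2 + 42m + 6 = 3(9m^3 + 18m^2 + 14m + 2).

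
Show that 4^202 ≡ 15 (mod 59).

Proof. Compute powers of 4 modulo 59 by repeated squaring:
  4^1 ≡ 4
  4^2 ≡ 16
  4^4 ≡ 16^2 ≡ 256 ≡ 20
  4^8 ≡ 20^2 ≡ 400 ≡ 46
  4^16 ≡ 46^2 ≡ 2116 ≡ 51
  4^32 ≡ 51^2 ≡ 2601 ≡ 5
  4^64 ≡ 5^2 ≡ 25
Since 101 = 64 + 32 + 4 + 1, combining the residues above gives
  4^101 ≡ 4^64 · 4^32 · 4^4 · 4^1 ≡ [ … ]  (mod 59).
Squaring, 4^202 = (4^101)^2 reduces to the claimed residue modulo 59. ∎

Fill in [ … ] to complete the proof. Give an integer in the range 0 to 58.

Multiply the listed residues: 25 · 5 · 20 · 4 = 125 → 2500 → 10000.
Reducing modulo 59: 10000 = 169·59 + 29, so 4^101 ≡ 29.

29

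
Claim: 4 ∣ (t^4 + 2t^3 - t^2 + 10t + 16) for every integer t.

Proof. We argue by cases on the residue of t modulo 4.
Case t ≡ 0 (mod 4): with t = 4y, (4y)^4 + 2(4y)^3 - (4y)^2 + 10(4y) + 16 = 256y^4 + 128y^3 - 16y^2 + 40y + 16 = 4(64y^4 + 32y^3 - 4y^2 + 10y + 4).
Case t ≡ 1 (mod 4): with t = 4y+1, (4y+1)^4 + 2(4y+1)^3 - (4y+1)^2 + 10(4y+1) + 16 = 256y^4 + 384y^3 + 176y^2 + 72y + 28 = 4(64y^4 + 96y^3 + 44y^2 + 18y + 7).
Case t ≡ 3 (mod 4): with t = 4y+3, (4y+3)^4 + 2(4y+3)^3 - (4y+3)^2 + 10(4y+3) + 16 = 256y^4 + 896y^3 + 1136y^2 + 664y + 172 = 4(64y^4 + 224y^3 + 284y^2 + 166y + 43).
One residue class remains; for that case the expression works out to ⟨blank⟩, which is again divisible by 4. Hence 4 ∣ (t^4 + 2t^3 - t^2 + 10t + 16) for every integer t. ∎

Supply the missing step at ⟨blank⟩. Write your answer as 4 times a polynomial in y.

4(64y^4 + 160y^3 + 140y^2 + 62y + 16)

The residues treated are {0, 1, 3}, so the missing case is t ≡ 2 (mod 4); write t = 4y+2.
Then (4y+2)^4 + 2(4y+2)^3 - (4y+2)^2 + 10(4y+2) + 16 = 256y^4 + 640y^3 + 560y^2 + 248y + 64 = 4(64y^4 + 160y^3 + 140y^2 + 62y + 16).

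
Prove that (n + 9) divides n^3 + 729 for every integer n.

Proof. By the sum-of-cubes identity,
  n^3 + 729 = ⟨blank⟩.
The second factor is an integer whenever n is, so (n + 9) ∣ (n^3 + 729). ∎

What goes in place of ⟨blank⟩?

(n + 9)(n^2 - 9n + 81)

Polynomial division of n^3 + 729 by n + 9 leaves remainder 0 and quotient n^2 - 9n + 81.
Hence n^3 + 729 = (n + 9)(n^2 - 9n + 81).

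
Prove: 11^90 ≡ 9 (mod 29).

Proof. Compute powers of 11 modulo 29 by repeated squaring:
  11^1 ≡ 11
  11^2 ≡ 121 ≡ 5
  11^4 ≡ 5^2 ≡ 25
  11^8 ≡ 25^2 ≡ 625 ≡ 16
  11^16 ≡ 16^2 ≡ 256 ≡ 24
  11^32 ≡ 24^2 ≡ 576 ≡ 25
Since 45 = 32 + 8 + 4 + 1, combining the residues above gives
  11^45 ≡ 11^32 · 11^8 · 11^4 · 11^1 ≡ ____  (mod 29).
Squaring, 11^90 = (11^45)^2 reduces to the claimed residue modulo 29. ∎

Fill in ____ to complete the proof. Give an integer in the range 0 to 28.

11^32 · 11^8 · 11^4 · 11^1 ≡ 25 · 16 · 25 · 11 = 110000.
110000 mod 29 = 3, so 11^45 ≡ 3 (mod 29).

3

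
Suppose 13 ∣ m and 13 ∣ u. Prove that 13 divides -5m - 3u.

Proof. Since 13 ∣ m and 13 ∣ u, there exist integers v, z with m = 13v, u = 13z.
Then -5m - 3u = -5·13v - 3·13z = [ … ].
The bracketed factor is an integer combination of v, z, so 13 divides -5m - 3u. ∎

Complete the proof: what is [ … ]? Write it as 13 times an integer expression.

13(-5v - 3z)

Pull the common 13 out of every term: -5·13v - 3·13z = 13(-5v - 3z).
-5v - 3z is an integer, which exhibits the divisibility.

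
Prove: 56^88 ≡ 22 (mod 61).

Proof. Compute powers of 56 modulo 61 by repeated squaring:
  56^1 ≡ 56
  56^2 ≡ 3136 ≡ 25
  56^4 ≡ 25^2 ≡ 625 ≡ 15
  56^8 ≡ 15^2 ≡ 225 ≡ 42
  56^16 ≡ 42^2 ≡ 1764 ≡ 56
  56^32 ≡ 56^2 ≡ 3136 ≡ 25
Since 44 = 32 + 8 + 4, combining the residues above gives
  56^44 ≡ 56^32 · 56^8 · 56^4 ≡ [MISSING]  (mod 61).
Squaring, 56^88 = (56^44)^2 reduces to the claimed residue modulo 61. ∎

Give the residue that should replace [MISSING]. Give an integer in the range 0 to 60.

12

56^32 · 56^8 · 56^4 ≡ 25 · 42 · 15 = 15750.
15750 mod 61 = 12, so 56^44 ≡ 12 (mod 61).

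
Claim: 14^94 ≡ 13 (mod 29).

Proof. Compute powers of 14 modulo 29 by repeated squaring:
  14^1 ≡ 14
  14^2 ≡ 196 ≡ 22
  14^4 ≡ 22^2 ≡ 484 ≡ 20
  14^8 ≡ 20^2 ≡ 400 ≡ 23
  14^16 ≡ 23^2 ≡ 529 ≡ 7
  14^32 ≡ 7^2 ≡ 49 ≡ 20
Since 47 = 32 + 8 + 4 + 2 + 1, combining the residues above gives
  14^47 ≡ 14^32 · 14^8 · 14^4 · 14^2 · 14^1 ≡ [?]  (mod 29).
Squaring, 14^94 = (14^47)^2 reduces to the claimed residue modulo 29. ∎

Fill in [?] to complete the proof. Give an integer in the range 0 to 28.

Multiply the listed residues: 20 · 23 · 20 · 22 · 14 = 460 → 9200 → 202400 → 2833600.
Reducing modulo 29: 2833600 = 97710·29 + 10, so 14^47 ≡ 10.

10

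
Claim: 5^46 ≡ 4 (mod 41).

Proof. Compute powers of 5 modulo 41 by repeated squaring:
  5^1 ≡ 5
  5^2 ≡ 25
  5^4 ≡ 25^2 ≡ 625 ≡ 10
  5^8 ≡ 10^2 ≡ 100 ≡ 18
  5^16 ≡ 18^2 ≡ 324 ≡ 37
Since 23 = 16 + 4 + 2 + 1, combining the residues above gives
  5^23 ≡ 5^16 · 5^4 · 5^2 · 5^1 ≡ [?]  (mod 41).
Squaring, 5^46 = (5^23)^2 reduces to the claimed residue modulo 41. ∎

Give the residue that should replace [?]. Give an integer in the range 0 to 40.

Multiply the listed residues: 37 · 10 · 25 · 5 = 370 → 9250 → 46250.
Reducing modulo 41: 46250 = 1128·41 + 2, so 5^23 ≡ 2.

2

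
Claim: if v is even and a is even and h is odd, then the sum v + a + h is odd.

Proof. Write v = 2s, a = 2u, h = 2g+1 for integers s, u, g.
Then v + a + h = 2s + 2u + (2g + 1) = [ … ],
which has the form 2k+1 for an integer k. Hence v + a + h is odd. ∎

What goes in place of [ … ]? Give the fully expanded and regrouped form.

2(g + s + u) + 1

2s + 2u + (2g + 1) = 2g + 2s + 2u + 1
= 2(g + s + u) + 1.
Since g + s + u is an integer, the sum is of the form 2k+1 for an integer k.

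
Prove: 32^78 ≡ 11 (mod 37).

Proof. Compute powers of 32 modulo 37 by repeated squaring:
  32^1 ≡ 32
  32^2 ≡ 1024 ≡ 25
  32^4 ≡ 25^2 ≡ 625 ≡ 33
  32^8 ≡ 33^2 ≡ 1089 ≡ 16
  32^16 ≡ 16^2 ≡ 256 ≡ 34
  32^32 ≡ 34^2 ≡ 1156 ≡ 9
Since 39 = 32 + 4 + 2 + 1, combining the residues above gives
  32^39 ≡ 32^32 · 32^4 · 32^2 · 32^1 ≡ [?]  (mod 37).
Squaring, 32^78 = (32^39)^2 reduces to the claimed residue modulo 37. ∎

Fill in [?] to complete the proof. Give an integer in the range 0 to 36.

Multiply the listed residues: 9 · 33 · 25 · 32 = 297 → 7425 → 237600.
Reducing modulo 37: 237600 = 6421·37 + 23, so 32^39 ≡ 23.

23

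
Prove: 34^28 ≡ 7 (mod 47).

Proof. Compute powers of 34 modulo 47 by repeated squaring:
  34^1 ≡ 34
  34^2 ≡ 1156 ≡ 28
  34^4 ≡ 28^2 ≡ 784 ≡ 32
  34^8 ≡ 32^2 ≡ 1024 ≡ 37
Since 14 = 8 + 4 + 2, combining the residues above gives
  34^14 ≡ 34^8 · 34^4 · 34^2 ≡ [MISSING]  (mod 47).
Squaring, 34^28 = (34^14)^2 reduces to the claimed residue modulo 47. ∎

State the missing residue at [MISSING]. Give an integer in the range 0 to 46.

17

34^8 · 34^4 · 34^2 ≡ 37 · 32 · 28 = 33152.
33152 mod 47 = 17, so 34^14 ≡ 17 (mod 47).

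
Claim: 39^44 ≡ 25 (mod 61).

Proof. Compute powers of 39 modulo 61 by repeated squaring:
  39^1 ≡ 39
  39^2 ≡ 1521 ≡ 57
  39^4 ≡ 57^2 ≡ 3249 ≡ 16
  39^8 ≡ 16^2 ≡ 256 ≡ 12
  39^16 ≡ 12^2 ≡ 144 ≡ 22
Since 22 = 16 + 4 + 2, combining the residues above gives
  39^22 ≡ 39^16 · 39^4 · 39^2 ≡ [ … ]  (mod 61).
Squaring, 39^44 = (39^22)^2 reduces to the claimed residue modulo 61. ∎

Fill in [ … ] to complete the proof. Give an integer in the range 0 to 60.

56

39^16 · 39^4 · 39^2 ≡ 22 · 16 · 57 = 20064.
20064 mod 61 = 56, so 39^22 ≡ 56 (mod 61).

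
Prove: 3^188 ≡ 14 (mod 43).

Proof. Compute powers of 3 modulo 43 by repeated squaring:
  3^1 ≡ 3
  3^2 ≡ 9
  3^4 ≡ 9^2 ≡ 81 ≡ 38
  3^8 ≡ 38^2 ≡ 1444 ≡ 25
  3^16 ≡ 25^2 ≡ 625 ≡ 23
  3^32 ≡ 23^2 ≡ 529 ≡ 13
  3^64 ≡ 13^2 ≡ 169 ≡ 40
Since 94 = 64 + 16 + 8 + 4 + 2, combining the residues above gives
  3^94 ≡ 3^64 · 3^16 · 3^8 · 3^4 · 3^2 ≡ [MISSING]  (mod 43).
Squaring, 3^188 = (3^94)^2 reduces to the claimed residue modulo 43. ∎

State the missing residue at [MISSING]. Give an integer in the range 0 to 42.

10

3^64 · 3^16 · 3^8 · 3^4 · 3^2 ≡ 40 · 23 · 25 · 38 · 9 = 7866000.
7866000 mod 43 = 10, so 3^94 ≡ 10 (mod 43).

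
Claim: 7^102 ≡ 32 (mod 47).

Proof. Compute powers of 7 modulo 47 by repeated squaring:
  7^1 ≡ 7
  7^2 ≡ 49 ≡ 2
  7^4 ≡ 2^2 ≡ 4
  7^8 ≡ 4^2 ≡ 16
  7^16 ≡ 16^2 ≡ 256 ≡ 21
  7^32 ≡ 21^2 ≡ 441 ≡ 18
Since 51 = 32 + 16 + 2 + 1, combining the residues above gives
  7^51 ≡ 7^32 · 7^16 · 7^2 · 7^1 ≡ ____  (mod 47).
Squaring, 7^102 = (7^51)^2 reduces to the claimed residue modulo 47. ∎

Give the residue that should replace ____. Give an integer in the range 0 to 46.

Multiply the listed residues: 18 · 21 · 2 · 7 = 378 → 756 → 5292.
Reducing modulo 47: 5292 = 112·47 + 28, so 7^51 ≡ 28.

28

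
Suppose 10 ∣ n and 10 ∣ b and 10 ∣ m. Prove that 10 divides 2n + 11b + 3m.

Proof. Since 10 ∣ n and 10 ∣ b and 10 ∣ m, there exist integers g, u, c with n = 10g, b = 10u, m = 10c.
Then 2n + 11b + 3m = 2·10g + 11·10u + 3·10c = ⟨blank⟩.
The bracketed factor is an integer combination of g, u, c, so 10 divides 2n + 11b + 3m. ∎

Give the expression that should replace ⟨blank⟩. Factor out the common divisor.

10(3c + 2g + 11u)

Each term has a factor of 10: 2·10g + 11·10u + 3·10c = 10·(3c + 2g + 11u).
Since 3c + 2g + 11u is an integer, 10 ∣ (2n + 11b + 3m).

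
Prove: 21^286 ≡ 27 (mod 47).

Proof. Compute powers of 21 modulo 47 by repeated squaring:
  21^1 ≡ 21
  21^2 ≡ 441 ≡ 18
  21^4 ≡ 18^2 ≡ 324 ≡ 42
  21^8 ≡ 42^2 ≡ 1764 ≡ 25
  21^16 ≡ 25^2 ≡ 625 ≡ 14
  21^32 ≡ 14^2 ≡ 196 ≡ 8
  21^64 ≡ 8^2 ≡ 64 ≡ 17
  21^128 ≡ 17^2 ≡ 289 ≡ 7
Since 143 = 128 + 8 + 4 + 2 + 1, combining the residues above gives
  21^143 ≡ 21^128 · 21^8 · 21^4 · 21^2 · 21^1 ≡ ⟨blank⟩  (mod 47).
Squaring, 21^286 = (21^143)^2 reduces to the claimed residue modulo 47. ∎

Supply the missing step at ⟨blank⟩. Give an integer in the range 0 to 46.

21^128 · 21^8 · 21^4 · 21^2 · 21^1 ≡ 7 · 25 · 42 · 18 · 21 = 2778300.
2778300 mod 47 = 36, so 21^143 ≡ 36 (mod 47).

36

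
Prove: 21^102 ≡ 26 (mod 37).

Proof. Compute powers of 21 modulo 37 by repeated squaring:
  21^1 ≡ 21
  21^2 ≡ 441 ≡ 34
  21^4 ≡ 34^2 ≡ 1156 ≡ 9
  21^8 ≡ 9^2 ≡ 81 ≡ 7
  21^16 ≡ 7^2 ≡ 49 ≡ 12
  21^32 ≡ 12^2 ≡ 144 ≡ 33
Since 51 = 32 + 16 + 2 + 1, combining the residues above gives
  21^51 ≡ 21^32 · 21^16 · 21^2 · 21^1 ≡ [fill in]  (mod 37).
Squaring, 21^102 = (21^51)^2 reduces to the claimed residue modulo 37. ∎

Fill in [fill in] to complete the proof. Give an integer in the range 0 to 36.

21^32 · 21^16 · 21^2 · 21^1 ≡ 33 · 12 · 34 · 21 = 282744.
282744 mod 37 = 27, so 21^51 ≡ 27 (mod 37).

27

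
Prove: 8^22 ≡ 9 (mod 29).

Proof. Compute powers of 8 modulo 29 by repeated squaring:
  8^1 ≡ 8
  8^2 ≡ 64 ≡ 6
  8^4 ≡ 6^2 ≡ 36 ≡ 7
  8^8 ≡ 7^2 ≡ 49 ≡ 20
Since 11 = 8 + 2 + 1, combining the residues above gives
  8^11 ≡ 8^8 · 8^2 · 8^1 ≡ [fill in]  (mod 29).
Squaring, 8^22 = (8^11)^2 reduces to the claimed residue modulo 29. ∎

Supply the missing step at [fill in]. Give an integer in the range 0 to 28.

3

Multiply the listed residues: 20 · 6 · 8 = 120 → 960.
Reducing modulo 29: 960 = 33·29 + 3, so 8^11 ≡ 3.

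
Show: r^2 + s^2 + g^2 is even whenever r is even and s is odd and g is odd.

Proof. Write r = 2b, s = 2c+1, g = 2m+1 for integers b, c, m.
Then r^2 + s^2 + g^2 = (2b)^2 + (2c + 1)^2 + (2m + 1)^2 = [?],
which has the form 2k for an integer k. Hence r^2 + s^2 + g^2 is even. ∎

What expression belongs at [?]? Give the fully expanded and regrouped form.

2(2b^2 + 2c^2 + 2c + 2m^2 + 2m + 1)

Expanding: (2b)^2 + (2c + 1)^2 + (2m + 1)^2 = 4b^2 + 4c^2 + 4c + 4m^2 + 4m + 2.
Every term is even; pulling out the factor of 2 gives 2(2b^2 + 2c^2 + 2c + 2m^2 + 2m + 1).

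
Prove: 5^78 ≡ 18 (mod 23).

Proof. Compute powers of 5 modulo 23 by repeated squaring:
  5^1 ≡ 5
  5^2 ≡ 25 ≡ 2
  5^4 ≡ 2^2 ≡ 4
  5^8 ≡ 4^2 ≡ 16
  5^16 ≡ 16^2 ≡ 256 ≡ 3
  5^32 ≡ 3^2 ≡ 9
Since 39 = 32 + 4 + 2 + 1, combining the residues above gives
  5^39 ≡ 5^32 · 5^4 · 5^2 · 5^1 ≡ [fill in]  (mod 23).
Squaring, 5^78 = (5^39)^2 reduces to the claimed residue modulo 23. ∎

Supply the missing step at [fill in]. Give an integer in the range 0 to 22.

15

Multiply the listed residues: 9 · 4 · 2 · 5 = 36 → 72 → 360.
Reducing modulo 23: 360 = 15·23 + 15, so 5^39 ≡ 15.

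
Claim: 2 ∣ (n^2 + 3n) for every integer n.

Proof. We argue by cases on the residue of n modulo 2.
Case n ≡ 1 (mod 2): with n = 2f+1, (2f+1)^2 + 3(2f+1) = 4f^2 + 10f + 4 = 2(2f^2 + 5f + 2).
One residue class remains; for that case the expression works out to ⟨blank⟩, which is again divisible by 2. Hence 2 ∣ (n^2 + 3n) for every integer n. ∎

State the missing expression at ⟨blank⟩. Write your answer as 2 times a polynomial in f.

2(2f^2 + 3f)

Only n ≡ 0 (mod 2) is unaccounted for. Put n = 2f:
(2f)^2 + 3(2f) expands to 4f^2 + 6f,
and factoring out 2 leaves 2(2f^2 + 3f).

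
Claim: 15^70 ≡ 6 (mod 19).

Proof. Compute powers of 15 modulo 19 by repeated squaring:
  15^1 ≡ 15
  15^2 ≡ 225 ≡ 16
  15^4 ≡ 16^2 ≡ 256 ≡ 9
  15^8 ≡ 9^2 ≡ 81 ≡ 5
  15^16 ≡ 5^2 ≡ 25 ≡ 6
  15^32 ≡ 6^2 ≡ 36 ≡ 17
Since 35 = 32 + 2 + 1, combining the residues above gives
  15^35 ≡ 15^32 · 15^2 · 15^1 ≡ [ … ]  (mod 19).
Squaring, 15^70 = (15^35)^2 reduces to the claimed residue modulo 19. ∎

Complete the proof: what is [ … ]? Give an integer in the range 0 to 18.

14

Multiply the listed residues: 17 · 16 · 15 = 272 → 4080.
Reducing modulo 19: 4080 = 214·19 + 14, so 15^35 ≡ 14.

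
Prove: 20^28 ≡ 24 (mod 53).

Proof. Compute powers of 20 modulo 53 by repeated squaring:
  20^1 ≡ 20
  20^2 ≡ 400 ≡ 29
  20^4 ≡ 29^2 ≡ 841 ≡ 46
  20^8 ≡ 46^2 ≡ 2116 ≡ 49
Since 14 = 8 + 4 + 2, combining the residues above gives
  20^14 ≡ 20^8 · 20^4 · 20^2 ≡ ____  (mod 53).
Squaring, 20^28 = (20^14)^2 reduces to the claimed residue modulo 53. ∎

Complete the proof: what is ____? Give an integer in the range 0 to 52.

20^8 · 20^4 · 20^2 ≡ 49 · 46 · 29 = 65366.
65366 mod 53 = 17, so 20^14 ≡ 17 (mod 53).

17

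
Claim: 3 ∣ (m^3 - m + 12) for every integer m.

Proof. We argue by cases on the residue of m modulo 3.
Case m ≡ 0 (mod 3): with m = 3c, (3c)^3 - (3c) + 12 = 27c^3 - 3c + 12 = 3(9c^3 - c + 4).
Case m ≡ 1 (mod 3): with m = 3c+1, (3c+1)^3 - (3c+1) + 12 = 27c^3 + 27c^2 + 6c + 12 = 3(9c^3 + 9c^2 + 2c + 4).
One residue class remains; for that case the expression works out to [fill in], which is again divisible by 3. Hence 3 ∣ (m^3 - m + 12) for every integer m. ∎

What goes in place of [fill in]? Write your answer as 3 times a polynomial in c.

Only m ≡ 2 (mod 3) is unaccounted for. Put m = 3c+2:
(3c+2)^3 - (3c+2) + 12 expands to 27c^3 + 54c^2 + 33c + 18,
and factoring out 3 leaves 3(9c^3 + 18c^2 + 11c + 6).

3(9c^3 + 18c^2 + 11c + 6)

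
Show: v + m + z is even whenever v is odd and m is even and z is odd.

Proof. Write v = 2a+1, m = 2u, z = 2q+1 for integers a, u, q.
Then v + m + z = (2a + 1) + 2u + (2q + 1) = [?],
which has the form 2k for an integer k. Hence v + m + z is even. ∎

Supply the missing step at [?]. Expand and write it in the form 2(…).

(2a + 1) + 2u + (2q + 1) = 2a + 2q + 2u + 2
= 2(a + q + u + 1).
Since a + q + u + 1 is an integer, the sum is of the form 2k for an integer k.

2(a + q + u + 1)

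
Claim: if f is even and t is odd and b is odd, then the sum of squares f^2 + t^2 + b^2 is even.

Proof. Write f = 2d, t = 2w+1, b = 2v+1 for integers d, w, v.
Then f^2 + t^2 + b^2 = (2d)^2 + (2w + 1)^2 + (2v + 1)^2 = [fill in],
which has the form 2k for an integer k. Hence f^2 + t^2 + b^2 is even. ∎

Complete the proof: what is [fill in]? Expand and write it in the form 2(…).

2(2d^2 + 2v^2 + 2v + 2w^2 + 2w + 1)

(2d)^2 + (2w + 1)^2 + (2v + 1)^2 = 4d^2 + 4v^2 + 4v + 4w^2 + 4w + 2
= 2(2d^2 + 2v^2 + 2v + 2w^2 + 2w + 1).
Since 2d^2 + 2v^2 + 2v + 2w^2 + 2w + 1 is an integer, the sum of squares is of the form 2k for an integer k.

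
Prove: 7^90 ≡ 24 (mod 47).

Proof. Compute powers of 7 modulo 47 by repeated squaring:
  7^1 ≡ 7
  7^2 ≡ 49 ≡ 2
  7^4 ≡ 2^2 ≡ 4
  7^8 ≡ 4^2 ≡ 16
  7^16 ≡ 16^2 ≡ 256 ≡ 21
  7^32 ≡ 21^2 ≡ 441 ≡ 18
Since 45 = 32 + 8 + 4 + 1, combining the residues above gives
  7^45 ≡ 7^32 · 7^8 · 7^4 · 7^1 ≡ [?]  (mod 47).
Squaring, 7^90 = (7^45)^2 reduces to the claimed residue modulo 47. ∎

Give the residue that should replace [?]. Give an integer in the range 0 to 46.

27

Multiply the listed residues: 18 · 16 · 4 · 7 = 288 → 1152 → 8064.
Reducing modulo 47: 8064 = 171·47 + 27, so 7^45 ≡ 27.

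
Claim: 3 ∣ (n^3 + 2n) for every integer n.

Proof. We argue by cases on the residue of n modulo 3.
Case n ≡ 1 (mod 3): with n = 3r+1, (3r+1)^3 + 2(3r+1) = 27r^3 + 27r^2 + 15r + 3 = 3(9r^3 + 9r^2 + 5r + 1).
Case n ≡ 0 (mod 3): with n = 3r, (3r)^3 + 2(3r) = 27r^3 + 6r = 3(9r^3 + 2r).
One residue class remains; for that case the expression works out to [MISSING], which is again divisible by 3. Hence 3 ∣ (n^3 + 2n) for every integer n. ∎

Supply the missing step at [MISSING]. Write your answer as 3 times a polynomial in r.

3(9r^3 + 18r^2 + 14r + 4)

Only n ≡ 2 (mod 3) is unaccounted for. Put n = 3r+2:
(3r+2)^3 + 2(3r+2) expands to 27r^3 + 54r^2 + 42r + 12,
and factoring out 3 leaves 3(9r^3 + 18r^2 + 14r + 4).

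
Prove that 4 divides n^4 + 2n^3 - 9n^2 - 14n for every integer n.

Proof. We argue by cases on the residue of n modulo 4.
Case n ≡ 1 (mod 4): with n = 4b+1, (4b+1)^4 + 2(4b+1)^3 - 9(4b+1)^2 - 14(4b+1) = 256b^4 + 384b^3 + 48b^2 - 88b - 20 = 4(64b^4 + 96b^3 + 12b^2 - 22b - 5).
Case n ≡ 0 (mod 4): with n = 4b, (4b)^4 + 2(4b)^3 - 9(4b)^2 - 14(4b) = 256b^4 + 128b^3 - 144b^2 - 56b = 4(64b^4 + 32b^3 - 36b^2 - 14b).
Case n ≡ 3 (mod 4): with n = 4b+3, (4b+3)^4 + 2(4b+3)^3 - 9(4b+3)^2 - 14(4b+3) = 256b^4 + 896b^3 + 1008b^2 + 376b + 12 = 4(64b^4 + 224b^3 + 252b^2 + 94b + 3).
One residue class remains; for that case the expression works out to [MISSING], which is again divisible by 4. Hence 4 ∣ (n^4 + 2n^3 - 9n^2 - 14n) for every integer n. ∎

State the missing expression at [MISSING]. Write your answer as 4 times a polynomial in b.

Only n ≡ 2 (mod 4) is unaccounted for. Put n = 4b+2:
(4b+2)^4 + 2(4b+2)^3 - 9(4b+2)^2 - 14(4b+2) expands to 256b^4 + 640b^3 + 432b^2 + 24b - 32,
and factoring out 4 leaves 4(64b^4 + 160b^3 + 108b^2 + 6b - 8).

4(64b^4 + 160b^3 + 108b^2 + 6b - 8)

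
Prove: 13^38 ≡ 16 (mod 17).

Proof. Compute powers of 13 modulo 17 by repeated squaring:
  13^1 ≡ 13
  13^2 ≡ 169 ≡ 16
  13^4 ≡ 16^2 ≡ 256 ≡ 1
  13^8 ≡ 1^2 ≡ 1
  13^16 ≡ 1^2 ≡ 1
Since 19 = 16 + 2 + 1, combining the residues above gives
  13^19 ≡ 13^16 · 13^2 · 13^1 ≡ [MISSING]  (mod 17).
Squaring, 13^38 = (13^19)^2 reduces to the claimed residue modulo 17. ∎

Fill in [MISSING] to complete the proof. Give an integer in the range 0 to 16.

4

Multiply the listed residues: 1 · 16 · 13 = 16 → 208.
Reducing modulo 17: 208 = 12·17 + 4, so 13^19 ≡ 4.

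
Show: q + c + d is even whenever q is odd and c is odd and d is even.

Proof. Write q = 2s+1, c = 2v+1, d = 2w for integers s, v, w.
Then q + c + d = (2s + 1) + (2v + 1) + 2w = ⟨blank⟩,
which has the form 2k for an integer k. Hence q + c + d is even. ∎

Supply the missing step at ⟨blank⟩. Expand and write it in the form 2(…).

2(s + v + w + 1)

Expanding: (2s + 1) + (2v + 1) + 2w = 2s + 2v + 2w + 2.
Every term is even; pulling out the factor of 2 gives 2(s + v + w + 1).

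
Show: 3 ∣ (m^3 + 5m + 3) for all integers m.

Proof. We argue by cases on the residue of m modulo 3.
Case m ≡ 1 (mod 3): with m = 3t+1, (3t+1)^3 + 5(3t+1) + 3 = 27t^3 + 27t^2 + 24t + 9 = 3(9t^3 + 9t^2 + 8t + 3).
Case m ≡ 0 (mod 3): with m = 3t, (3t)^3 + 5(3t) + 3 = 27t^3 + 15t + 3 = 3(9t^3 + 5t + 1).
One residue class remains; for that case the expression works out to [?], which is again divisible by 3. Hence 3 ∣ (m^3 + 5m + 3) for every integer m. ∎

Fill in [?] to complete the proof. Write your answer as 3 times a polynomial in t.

3(9t^3 + 18t^2 + 17t + 7)

The residues treated are {1, 0}, so the missing case is m ≡ 2 (mod 3); write m = 3t+2.
Then (3t+2)^3 + 5(3t+2) + 3 = 27t^3 + 54t^2 + 51t + 21 = 3(9t^3 + 18t^2 + 17t + 7).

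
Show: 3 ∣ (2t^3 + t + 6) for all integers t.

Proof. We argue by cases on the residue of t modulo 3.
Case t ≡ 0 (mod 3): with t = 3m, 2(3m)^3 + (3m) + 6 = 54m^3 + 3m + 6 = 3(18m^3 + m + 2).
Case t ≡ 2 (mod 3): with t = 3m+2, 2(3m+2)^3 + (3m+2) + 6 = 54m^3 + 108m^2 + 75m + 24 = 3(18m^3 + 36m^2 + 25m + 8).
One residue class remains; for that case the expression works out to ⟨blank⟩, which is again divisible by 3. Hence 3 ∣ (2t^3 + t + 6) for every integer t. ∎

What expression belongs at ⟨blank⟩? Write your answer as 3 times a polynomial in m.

Only t ≡ 1 (mod 3) is unaccounted for. Put t = 3m+1:
2(3m+1)^3 + (3m+1) + 6 expands to 54m^3 + 54m^2 + 21m + 9,
and factoring out 3 leaves 3(18m^3 + 18m^2 + 7m + 3).

3(18m^3 + 18m^2 + 7m + 3)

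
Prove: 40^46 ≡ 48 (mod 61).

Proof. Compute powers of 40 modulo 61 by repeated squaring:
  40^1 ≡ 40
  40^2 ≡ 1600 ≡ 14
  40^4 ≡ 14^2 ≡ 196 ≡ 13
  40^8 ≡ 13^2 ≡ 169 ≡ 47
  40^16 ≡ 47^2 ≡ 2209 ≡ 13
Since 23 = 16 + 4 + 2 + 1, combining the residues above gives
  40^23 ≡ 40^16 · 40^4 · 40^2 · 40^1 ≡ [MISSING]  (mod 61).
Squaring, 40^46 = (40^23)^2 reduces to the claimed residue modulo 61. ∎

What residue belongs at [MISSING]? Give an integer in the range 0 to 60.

Multiply the listed residues: 13 · 13 · 14 · 40 = 169 → 2366 → 94640.
Reducing modulo 61: 94640 = 1551·61 + 29, so 40^23 ≡ 29.

29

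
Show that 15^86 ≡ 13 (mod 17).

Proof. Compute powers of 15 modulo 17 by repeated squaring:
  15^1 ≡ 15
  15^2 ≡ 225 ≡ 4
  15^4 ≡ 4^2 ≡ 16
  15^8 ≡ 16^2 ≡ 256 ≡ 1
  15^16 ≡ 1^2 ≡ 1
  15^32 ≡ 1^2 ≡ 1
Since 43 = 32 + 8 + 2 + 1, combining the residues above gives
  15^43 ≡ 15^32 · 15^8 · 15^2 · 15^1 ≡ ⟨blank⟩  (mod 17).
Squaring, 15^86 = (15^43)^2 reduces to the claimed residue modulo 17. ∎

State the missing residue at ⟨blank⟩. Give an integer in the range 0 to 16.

Multiply the listed residues: 1 · 1 · 4 · 15 = 1 → 4 → 60.
Reducing modulo 17: 60 = 3·17 + 9, so 15^43 ≡ 9.

9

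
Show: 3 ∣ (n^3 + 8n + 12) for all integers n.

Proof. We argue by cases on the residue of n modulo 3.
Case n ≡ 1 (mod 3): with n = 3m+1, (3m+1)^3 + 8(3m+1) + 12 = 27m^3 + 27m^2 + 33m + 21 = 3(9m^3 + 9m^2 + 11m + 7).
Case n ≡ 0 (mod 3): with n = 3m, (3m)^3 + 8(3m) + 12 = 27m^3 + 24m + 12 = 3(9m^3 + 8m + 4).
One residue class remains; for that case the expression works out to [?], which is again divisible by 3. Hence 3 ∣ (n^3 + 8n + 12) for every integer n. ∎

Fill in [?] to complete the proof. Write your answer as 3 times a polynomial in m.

3(9m^3 + 18m^2 + 20m + 12)

The residues treated are {1, 0}, so the missing case is n ≡ 2 (mod 3); write n = 3m+2.
Then (3m+2)^3 + 8(3m+2) + 12 = 27m^3 + 54m^2 + 60m + 36 = 3(9m^3 + 18m^2 + 20m + 12).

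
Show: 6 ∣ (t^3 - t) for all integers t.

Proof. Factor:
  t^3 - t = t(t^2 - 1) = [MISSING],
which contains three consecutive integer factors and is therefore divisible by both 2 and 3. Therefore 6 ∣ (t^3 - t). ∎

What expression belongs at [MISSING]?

(t - 1)t(t + 1)

t(t^2 - 1) = t(t - 1)(t + 1) = (t - 1)t(t + 1).
These three factors are consecutive integers, so their product is divisible by 6.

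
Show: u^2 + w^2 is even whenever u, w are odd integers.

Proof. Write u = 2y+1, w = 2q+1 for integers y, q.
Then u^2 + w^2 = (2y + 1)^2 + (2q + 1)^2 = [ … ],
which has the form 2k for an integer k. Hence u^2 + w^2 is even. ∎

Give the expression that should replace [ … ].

2(2q^2 + 2q + 2y^2 + 2y + 1)

Expanding: (2y + 1)^2 + (2q + 1)^2 = 4q^2 + 4q + 4y^2 + 4y + 2.
Every term is even; pulling out the factor of 2 gives 2(2q^2 + 2q + 2y^2 + 2y + 1).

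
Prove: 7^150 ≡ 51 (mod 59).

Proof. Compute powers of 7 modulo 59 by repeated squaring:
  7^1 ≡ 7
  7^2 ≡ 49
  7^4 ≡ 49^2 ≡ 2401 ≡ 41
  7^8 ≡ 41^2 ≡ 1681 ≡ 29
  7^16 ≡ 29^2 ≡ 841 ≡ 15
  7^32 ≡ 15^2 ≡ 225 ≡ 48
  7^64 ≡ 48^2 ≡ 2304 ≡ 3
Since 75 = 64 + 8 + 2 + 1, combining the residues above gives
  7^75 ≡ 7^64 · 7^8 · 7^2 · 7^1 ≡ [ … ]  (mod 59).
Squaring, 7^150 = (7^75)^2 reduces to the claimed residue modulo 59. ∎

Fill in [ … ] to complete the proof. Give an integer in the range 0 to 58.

7^64 · 7^8 · 7^2 · 7^1 ≡ 3 · 29 · 49 · 7 = 29841.
29841 mod 59 = 46, so 7^75 ≡ 46 (mod 59).

46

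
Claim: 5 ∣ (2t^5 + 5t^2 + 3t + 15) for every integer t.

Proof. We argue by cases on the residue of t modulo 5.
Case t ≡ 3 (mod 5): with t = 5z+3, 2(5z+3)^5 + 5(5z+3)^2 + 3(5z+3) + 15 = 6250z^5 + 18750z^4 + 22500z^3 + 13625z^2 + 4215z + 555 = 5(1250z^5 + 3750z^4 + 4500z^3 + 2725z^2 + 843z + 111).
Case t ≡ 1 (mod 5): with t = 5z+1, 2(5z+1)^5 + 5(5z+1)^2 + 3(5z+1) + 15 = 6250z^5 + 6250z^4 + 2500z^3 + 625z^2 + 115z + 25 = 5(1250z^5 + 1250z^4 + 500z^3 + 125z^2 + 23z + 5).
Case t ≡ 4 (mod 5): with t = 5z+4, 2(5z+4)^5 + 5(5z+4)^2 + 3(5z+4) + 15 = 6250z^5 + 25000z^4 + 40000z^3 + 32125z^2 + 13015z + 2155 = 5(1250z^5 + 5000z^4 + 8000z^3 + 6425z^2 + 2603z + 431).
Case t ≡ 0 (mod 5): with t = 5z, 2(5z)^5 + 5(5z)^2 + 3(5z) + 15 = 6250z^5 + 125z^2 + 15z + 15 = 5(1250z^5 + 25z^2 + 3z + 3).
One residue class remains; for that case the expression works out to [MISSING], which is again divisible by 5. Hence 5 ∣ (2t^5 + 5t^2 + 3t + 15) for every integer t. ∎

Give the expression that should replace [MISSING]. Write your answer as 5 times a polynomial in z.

5(1250z^5 + 2500z^4 + 2000z^3 + 825z^2 + 183z + 21)

The residues treated are {3, 1, 4, 0}, so the missing case is t ≡ 2 (mod 5); write t = 5z+2.
Then 2(5z+2)^5 + 5(5z+2)^2 + 3(5z+2) + 15 = 6250z^5 + 12500z^4 + 10000z^3 + 4125z^2 + 915z + 105 = 5(1250z^5 + 2500z^4 + 2000z^3 + 825z^2 + 183z + 21).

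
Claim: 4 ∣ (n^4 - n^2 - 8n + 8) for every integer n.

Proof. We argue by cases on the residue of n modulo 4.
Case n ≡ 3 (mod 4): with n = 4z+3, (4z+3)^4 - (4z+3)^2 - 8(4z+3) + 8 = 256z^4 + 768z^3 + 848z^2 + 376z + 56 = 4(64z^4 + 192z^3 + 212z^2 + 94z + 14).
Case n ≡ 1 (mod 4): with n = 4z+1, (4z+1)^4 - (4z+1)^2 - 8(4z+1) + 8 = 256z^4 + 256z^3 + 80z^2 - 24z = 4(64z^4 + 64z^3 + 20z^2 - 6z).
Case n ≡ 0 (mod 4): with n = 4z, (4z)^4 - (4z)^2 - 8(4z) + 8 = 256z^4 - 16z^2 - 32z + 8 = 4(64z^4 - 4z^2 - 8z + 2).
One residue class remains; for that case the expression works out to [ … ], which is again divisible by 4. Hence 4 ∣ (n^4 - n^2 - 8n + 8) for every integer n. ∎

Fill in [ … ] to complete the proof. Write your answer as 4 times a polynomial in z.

Only n ≡ 2 (mod 4) is unaccounted for. Put n = 4z+2:
(4z+2)^4 - (4z+2)^2 - 8(4z+2) + 8 expands to 256z^4 + 512z^3 + 368z^2 + 80z + 4,
and factoring out 4 leaves 4(64z^4 + 128z^3 + 92z^2 + 20z + 1).

4(64z^4 + 128z^3 + 92z^2 + 20z + 1)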